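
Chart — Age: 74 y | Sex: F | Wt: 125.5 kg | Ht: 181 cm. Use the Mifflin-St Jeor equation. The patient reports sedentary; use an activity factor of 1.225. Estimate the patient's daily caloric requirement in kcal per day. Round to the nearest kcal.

2273 kcal per day

Mifflin-St Jeor (female): BMR = 10(125.5) + 6.25(181) − 5(74) − 161 = 1255 + 1131.25 − 370 − 161 = 1855.25 kcal/day.
TEE = BMR × activity factor = 1855.25 × 1.225 = 2272.6813 kcal/day.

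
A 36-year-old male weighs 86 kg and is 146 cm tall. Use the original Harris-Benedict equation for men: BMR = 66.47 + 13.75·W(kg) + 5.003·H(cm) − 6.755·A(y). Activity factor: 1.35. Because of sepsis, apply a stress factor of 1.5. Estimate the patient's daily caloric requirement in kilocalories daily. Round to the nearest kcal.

Harris-Benedict: BMR = 66.47 + 13.75(86) + 5.003(146) − 6.755(36) = 1736.228 kcal/day.
TEE = BMR × activity factor = 1736.228 × 1.35 = 2343.9078 kcal/day.
Apply stress factor: 2343.9078 × 1.5 = 3515.8617 kcal/day.

3516 kilocalories daily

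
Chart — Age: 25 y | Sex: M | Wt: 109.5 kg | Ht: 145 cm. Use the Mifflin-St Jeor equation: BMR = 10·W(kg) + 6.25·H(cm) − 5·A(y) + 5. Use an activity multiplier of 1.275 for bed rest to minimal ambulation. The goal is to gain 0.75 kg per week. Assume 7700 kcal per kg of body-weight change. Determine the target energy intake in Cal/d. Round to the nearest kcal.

3224 Cal/d

Mifflin-St Jeor (male): BMR = 10(109.5) + 6.25(145) − 5(25) + 5 = 1095 + 906.25 − 125 + 5 = 1881.25 kcal/day.
TEE = 1881.25 × 1.275 = 2398.5938 kcal/day.
Required daily surplus = 0.75 × 7700 ÷ 7 = 825 kcal/day.
Target intake = 2398.5938 + 825 = 3223.5938 kcal/day.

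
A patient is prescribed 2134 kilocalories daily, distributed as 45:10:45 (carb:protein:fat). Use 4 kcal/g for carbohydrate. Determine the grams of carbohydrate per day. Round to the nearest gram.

Carbohydrate energy = 45% × 2134 = 960.3 kcal.
At 4 kcal/g: 960.3 ÷ 4 = 240.075 g.

240 g/day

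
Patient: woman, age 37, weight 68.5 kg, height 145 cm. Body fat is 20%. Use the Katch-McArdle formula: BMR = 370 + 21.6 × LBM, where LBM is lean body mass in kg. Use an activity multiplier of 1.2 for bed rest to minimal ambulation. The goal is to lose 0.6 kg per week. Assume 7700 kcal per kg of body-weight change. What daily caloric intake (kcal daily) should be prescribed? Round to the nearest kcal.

LBM = 68.5 × (1 − 0.2) = 54.8 kg. Katch-McArdle: BMR = 370 + 21.6 × 54.8 = 1553.68 kcal/day.
TEE = 1553.68 × 1.2 = 1864.416 kcal/day.
Required daily deficit = 0.6 × 7700 ÷ 7 = 660 kcal/day.
Target intake = 1864.416 − 660 = 1204.416 kcal/day.

1204 kcal daily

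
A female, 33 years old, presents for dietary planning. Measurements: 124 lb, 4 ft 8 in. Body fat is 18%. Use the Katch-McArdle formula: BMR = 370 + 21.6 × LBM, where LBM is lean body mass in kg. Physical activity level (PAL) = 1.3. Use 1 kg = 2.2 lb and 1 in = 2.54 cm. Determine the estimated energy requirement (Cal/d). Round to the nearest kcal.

Convert to metric: weight = 124 ÷ 2.2 = 56.3636 kg; height = (4×12 + 8) × 2.54 = 56 × 2.54 = 142.24 cm.
LBM = 56.3636 × (1 − 0.18) = 46.2182 kg. Katch-McArdle: BMR = 370 + 21.6 × 46.2182 = 1368.3127 kcal/day.
TEE = BMR × activity factor = 1368.3127 × 1.3 = 1778.8065 kcal/day.

1779 Cal/d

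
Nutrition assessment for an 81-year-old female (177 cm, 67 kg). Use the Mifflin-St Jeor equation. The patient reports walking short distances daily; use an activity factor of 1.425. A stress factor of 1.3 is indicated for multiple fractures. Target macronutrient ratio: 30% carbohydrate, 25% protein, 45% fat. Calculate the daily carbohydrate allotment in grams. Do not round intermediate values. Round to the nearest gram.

Mifflin-St Jeor (female): BMR = 10(67) + 6.25(177) − 5(81) − 161 = 670 + 1106.25 − 405 − 161 = 1210.25 kcal/day.
TEE = 1210.25 × 1.425 = 1724.6063 kcal/day.
With stress factor 1.3: 1724.6063 × 1.3 = 2241.9881 kcal/day.
Carbohydrate energy = 30% × 2241.9881 = 672.5964 kcal.
Carbohydrate = 672.5964 ÷ 4 kcal/g = 168.1491 g.

168 g/day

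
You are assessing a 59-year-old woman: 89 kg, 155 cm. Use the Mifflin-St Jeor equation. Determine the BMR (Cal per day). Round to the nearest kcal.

Mifflin-St Jeor (female): BMR = 10(89) + 6.25(155) − 5(59) − 161 = 890 + 968.75 − 295 − 161 = 1402.75 kcal/day.

1403 Cal per day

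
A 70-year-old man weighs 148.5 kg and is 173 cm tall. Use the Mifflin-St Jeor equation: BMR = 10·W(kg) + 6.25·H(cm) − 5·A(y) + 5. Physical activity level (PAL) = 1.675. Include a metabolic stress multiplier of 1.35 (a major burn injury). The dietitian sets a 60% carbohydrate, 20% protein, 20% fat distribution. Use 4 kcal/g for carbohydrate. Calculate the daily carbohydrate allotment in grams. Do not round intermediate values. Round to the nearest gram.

Mifflin-St Jeor (male): BMR = 10(148.5) + 6.25(173) − 5(70) + 5 = 1485 + 1081.25 − 350 + 5 = 2221.25 kcal/day.
TEE = 2221.25 × 1.675 = 3720.5938 kcal/day.
With stress factor 1.35: 3720.5938 × 1.35 = 5022.8016 kcal/day.
Carbohydrate energy = 60% × 5022.8016 = 3013.6809 kcal.
Carbohydrate = 3013.6809 ÷ 4 kcal/g = 753.4202 g.

753 g/day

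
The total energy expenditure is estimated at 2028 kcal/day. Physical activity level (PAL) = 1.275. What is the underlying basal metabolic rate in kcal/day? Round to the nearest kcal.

1591 kcal/day

BMR = TEE ÷ activity factor = 2028 ÷ 1.275 = 1590.5882 kcal/day.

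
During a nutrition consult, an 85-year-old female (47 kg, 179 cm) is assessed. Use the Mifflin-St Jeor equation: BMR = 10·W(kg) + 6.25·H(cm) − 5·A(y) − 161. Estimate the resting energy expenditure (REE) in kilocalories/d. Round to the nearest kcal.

Mifflin-St Jeor (female): BMR = 10(47) + 6.25(179) − 5(85) − 161 = 470 + 1118.75 − 425 − 161 = 1002.75 kcal/day.

1003 kilocalories/d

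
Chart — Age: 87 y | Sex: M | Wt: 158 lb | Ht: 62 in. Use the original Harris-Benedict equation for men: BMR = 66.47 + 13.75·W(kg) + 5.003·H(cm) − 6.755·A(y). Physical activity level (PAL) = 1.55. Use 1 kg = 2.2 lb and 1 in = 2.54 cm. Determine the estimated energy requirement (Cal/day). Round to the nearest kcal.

Convert to metric: weight = 158 ÷ 2.2 = 71.8182 kg; height = 62 × 2.54 = 157.48 cm.
Harris-Benedict: BMR = 66.47 + 13.75(71.8182) + 5.003(157.48) − 6.755(87) = 1254.1574 kcal/day.
TEE = BMR × activity factor = 1254.1574 × 1.55 = 1943.944 kcal/day.

1944 Cal/day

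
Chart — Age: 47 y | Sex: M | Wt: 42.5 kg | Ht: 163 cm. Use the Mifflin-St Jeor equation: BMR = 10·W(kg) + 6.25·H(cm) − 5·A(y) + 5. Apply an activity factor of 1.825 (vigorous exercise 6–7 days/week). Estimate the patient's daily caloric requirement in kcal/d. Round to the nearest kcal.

Mifflin-St Jeor (male): BMR = 10(42.5) + 6.25(163) − 5(47) + 5 = 425 + 1018.75 − 235 + 5 = 1213.75 kcal/day.
TEE = BMR × activity factor = 1213.75 × 1.825 = 2215.0938 kcal/day.

2215 kcal/d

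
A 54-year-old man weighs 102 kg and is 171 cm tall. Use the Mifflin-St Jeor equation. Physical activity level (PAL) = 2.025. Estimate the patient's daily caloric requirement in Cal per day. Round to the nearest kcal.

3693 Cal per day

Mifflin-St Jeor (male): BMR = 10(102) + 6.25(171) − 5(54) + 5 = 1020 + 1068.75 − 270 + 5 = 1823.75 kcal/day.
TEE = BMR × activity factor = 1823.75 × 2.025 = 3693.0938 kcal/day.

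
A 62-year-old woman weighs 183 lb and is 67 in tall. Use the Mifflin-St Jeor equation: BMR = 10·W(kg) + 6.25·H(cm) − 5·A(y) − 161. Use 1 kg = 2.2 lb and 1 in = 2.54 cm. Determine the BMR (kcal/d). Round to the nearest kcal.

Convert to metric: weight = 183 ÷ 2.2 = 83.1818 kg; height = 67 × 2.54 = 170.18 cm.
Mifflin-St Jeor (female): BMR = 10(83.1818) + 6.25(170.18) − 5(62) − 161 = 831.8182 + 1063.625 − 310 − 161 = 1424.4432 kcal/day.

1424 kcal/d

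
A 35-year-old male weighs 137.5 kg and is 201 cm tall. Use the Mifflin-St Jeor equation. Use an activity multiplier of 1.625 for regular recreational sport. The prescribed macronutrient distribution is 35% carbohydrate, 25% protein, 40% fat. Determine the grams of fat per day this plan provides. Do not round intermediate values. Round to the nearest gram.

178 g/day

Mifflin-St Jeor (male): BMR = 10(137.5) + 6.25(201) − 5(35) + 5 = 1375 + 1256.25 − 175 + 5 = 2461.25 kcal/day.
TEE = 2461.25 × 1.625 = 3999.5313 kcal/day.
Fat energy = 40% × 3999.5313 = 1599.8125 kcal.
Fat = 1599.8125 ÷ 9 kcal/g = 177.7569 g.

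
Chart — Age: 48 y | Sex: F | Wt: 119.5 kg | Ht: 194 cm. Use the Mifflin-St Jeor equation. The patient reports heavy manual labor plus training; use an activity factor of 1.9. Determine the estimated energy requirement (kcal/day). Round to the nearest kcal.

3812 kcal/day

Mifflin-St Jeor (female): BMR = 10(119.5) + 6.25(194) − 5(48) − 161 = 1195 + 1212.5 − 240 − 161 = 2006.5 kcal/day.
TEE = BMR × activity factor = 2006.5 × 1.9 = 3812.35 kcal/day.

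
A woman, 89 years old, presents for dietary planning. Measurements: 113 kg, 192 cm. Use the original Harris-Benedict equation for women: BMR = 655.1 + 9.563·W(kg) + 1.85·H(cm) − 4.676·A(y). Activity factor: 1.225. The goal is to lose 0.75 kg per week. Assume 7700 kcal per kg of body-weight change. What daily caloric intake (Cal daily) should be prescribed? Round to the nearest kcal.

1227 Cal daily

Harris-Benedict: BMR = 655.1 + 9.563(113) + 1.85(192) − 4.676(89) = 1674.755 kcal/day.
TEE = 1674.755 × 1.225 = 2051.5749 kcal/day.
Required daily deficit = 0.75 × 7700 ÷ 7 = 825 kcal/day.
Target intake = 2051.5749 − 825 = 1226.5749 kcal/day.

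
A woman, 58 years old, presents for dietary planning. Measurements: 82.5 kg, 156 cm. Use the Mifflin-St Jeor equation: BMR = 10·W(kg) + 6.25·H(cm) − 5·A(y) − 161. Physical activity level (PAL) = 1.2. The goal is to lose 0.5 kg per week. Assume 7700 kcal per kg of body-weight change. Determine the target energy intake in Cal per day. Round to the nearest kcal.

Mifflin-St Jeor (female): BMR = 10(82.5) + 6.25(156) − 5(58) − 161 = 825 + 975 − 290 − 161 = 1349 kcal/day.
TEE = 1349 × 1.2 = 1618.8 kcal/day.
Required daily deficit = 0.5 × 7700 ÷ 7 = 550 kcal/day.
Target intake = 1618.8 − 550 = 1068.8 kcal/day.

1069 Cal per day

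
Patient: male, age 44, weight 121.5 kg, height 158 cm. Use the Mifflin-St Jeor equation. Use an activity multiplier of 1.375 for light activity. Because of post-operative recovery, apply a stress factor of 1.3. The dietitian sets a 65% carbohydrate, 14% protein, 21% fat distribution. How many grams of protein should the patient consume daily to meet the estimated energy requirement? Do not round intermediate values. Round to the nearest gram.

124 g/day

Mifflin-St Jeor (male): BMR = 10(121.5) + 6.25(158) − 5(44) + 5 = 1215 + 987.5 − 220 + 5 = 1987.5 kcal/day.
TEE = 1987.5 × 1.375 = 2732.8125 kcal/day.
With stress factor 1.3: 2732.8125 × 1.3 = 3552.6563 kcal/day.
Protein energy = 14% × 3552.6563 = 497.3719 kcal.
Protein = 497.3719 ÷ 4 kcal/g = 124.343 g.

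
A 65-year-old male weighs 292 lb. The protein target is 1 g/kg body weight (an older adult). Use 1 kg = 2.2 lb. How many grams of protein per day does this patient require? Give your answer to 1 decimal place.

132.7 g/day

Weight in kg = 292 ÷ 2.2 = 132.7273 kg.
Protein = 1 g/kg × 132.7273 kg = 132.7273 g/day.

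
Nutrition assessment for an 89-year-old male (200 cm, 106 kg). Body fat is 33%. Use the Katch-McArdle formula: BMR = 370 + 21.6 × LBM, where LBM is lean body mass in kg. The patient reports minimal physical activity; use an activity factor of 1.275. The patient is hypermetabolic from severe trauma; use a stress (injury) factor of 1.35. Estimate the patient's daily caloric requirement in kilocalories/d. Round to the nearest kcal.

LBM = 106 × (1 − 0.33) = 71.02 kg. Katch-McArdle: BMR = 370 + 21.6 × 71.02 = 1904.032 kcal/day.
TEE = BMR × activity factor = 1904.032 × 1.275 = 2427.6408 kcal/day.
Apply stress factor: 2427.6408 × 1.35 = 3277.3151 kcal/day.

3277 kilocalories/d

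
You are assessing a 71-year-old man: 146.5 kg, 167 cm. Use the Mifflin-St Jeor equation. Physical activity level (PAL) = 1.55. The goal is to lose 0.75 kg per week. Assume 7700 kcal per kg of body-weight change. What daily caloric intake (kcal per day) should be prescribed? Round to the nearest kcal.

2521 kcal per day

Mifflin-St Jeor (male): BMR = 10(146.5) + 6.25(167) − 5(71) + 5 = 1465 + 1043.75 − 355 + 5 = 2158.75 kcal/day.
TEE = 2158.75 × 1.55 = 3346.0625 kcal/day.
Required daily deficit = 0.75 × 7700 ÷ 7 = 825 kcal/day.
Target intake = 3346.0625 − 825 = 2521.0625 kcal/day.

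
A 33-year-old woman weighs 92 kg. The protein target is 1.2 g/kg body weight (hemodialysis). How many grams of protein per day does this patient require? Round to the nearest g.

Protein = 1.2 g/kg × 92 kg = 110.4 g/day.

110 g/day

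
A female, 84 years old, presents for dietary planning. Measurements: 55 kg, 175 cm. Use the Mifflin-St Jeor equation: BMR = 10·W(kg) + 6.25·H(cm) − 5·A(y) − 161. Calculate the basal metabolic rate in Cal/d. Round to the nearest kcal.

1063 Cal/d

Mifflin-St Jeor (female): BMR = 10(55) + 6.25(175) − 5(84) − 161 = 550 + 1093.75 − 420 − 161 = 1062.75 kcal/day.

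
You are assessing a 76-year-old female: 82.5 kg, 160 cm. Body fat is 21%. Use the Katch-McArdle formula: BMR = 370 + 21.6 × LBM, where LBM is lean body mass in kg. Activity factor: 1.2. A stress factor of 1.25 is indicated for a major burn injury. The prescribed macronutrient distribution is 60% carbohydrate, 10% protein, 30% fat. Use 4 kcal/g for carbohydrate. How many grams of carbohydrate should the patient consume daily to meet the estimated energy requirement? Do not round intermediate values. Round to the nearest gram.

LBM = 82.5 × (1 − 0.21) = 65.175 kg. Katch-McArdle: BMR = 370 + 21.6 × 65.175 = 1777.78 kcal/day.
TEE = 1777.78 × 1.2 = 2133.336 kcal/day.
With stress factor 1.25: 2133.336 × 1.25 = 2666.67 kcal/day.
Carbohydrate energy = 60% × 2666.67 = 1600.002 kcal.
Carbohydrate = 1600.002 ÷ 4 kcal/g = 400.0005 g.

400 g/day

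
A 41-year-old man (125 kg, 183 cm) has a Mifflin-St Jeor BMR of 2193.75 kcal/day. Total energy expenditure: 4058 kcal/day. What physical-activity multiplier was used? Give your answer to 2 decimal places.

Activity factor = TEE ÷ BMR = 4058 ÷ 2193.75 = 1.85.

1.85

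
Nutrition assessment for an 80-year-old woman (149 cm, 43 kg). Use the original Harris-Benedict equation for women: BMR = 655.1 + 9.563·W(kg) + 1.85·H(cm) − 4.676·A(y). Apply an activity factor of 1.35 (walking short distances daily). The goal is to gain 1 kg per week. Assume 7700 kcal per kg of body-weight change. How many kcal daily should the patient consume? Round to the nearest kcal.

2407 kcal daily

Harris-Benedict: BMR = 655.1 + 9.563(43) + 1.85(149) − 4.676(80) = 967.879 kcal/day.
TEE = 967.879 × 1.35 = 1306.6367 kcal/day.
Required daily surplus = 1 × 7700 ÷ 7 = 1100 kcal/day.
Target intake = 1306.6367 + 1100 = 2406.6367 kcal/day.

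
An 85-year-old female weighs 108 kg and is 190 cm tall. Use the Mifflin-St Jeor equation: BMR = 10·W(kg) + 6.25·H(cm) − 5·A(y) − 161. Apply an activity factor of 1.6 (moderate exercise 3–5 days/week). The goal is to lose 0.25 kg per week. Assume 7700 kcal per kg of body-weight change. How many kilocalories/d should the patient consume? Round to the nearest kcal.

Mifflin-St Jeor (female): BMR = 10(108) + 6.25(190) − 5(85) − 161 = 1080 + 1187.5 − 425 − 161 = 1681.5 kcal/day.
TEE = 1681.5 × 1.6 = 2690.4 kcal/day.
Required daily deficit = 0.25 × 7700 ÷ 7 = 275 kcal/day.
Target intake = 2690.4 − 275 = 2415.4 kcal/day.

2415 kilocalories/d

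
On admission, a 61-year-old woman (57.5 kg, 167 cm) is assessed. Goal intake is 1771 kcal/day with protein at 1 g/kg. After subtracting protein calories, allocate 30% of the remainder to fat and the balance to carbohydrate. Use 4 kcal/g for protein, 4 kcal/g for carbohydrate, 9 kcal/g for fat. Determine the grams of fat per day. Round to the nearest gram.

51 g/day

Protein = 1 × 57.5 = 57.5 g → 57.5 × 4 = 230 kcal.
Non-protein calories = 1771 − 230 = 1541 kcal.
Fat: 30% × 1541 = 462.3 kcal; carbohydrate: 1078.7 kcal.
Fat: 462.3 kcal ÷ 9 kcal/g = 51.3667 g.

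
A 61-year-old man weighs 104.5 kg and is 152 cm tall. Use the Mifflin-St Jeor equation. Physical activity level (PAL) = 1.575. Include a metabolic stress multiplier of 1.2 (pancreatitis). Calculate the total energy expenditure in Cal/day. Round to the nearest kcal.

3204 Cal/day

Mifflin-St Jeor (male): BMR = 10(104.5) + 6.25(152) − 5(61) + 5 = 1045 + 950 − 305 + 5 = 1695 kcal/day.
TEE = BMR × activity factor = 1695 × 1.575 = 2669.625 kcal/day.
Apply stress factor: 2669.625 × 1.2 = 3203.55 kcal/day.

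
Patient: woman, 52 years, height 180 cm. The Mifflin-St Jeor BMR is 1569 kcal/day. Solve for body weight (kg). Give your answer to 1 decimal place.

1569 = 10·W + 6.25(180) − 5(52) − 161
10·W = 1569 − 704 = 865, so W = 86.5 kg.

86.5 kg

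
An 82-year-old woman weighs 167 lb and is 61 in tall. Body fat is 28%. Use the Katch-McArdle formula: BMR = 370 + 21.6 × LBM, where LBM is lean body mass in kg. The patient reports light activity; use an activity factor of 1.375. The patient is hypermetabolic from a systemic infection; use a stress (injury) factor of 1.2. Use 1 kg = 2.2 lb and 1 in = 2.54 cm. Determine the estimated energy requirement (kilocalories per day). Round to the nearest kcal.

Convert to metric: weight = 167 ÷ 2.2 = 75.9091 kg; height = 61 × 2.54 = 154.94 cm.
LBM = 75.9091 × (1 − 0.28) = 54.6545 kg. Katch-McArdle: BMR = 370 + 21.6 × 54.6545 = 1550.5382 kcal/day.
TEE = BMR × activity factor = 1550.5382 × 1.375 = 2131.99 kcal/day.
Apply stress factor: 2131.99 × 1.2 = 2558.388 kcal/day.

2558 kilocalories per day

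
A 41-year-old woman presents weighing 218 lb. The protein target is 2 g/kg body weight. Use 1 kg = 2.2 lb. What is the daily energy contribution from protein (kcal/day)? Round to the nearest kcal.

Weight in kg = 218 ÷ 2.2 = 99.0909 kg.
Protein = 2 g/kg × 99.0909 kg = 198.1818 g/day.
Protein energy = 198.1818 g × 4 kcal/g = 792.7273 kcal/day.

793 kcal/day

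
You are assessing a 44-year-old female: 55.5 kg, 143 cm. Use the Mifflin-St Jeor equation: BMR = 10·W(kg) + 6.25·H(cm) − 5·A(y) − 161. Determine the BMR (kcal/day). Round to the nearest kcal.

Mifflin-St Jeor (female): BMR = 10(55.5) + 6.25(143) − 5(44) − 161 = 555 + 893.75 − 220 − 161 = 1067.75 kcal/day.

1068 kcal/day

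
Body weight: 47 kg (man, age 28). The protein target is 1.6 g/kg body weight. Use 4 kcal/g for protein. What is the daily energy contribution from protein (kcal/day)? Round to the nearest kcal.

Protein = 1.6 g/kg × 47 kg = 75.2 g/day.
Protein energy = 75.2 g × 4 kcal/g = 300.8 kcal/day.

301 kcal/day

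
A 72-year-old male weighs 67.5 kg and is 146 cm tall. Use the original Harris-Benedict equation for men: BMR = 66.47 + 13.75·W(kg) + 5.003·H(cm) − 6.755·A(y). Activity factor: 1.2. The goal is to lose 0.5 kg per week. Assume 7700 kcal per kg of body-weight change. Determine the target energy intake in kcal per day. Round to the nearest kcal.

936 kcal per day

Harris-Benedict: BMR = 66.47 + 13.75(67.5) + 5.003(146) − 6.755(72) = 1238.673 kcal/day.
TEE = 1238.673 × 1.2 = 1486.4076 kcal/day.
Required daily deficit = 0.5 × 7700 ÷ 7 = 550 kcal/day.
Target intake = 1486.4076 − 550 = 936.4076 kcal/day.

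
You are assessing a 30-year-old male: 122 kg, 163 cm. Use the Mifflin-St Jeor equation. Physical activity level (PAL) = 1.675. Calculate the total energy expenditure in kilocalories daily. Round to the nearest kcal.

Mifflin-St Jeor (male): BMR = 10(122) + 6.25(163) − 5(30) + 5 = 1220 + 1018.75 − 150 + 5 = 2093.75 kcal/day.
TEE = BMR × activity factor = 2093.75 × 1.675 = 3507.0313 kcal/day.

3507 kilocalories daily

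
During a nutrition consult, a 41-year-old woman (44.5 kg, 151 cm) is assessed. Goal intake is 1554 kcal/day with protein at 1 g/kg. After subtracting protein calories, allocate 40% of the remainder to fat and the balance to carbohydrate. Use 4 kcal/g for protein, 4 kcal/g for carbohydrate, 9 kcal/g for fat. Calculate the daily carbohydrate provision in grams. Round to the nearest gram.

Protein = 1 × 44.5 = 44.5 g → 44.5 × 4 = 178 kcal.
Non-protein calories = 1554 − 178 = 1376 kcal.
Fat: 40% × 1376 = 550.4 kcal; carbohydrate: 825.6 kcal.
Carbohydrate: 825.6 kcal ÷ 4 kcal/g = 206.4 g.

206 g/day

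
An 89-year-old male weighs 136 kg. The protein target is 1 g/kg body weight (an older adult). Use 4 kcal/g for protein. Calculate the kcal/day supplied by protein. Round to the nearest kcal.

544 kcal/day

Protein = 1 g/kg × 136 kg = 136 g/day.
Protein energy = 136 g × 4 kcal/g = 544 kcal/day.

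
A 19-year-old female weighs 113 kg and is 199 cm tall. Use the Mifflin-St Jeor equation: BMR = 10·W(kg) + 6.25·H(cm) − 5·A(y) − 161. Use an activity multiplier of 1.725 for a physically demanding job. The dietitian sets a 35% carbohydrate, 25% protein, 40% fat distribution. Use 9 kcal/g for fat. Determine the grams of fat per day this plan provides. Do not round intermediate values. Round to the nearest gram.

162 g/day

Mifflin-St Jeor (female): BMR = 10(113) + 6.25(199) − 5(19) − 161 = 1130 + 1243.75 − 95 − 161 = 2117.75 kcal/day.
TEE = 2117.75 × 1.725 = 3653.1188 kcal/day.
Fat energy = 40% × 3653.1188 = 1461.2475 kcal.
Fat = 1461.2475 ÷ 9 kcal/g = 162.3608 g.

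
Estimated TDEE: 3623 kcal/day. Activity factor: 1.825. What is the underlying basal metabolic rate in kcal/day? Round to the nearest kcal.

BMR = TEE ÷ activity factor = 3623 ÷ 1.825 = 1985.2055 kcal/day.

1985 kcal/day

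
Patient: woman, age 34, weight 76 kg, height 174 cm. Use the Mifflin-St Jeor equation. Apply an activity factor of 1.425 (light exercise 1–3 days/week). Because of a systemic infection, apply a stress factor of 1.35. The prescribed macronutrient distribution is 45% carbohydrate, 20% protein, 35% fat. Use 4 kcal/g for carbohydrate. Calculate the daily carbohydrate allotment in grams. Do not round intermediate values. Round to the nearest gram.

328 g/day

Mifflin-St Jeor (female): BMR = 10(76) + 6.25(174) − 5(34) − 161 = 760 + 1087.5 − 170 − 161 = 1516.5 kcal/day.
TEE = 1516.5 × 1.425 = 2161.0125 kcal/day.
With stress factor 1.35: 2161.0125 × 1.35 = 2917.3669 kcal/day.
Carbohydrate energy = 45% × 2917.3669 = 1312.8151 kcal.
Carbohydrate = 1312.8151 ÷ 4 kcal/g = 328.2038 g.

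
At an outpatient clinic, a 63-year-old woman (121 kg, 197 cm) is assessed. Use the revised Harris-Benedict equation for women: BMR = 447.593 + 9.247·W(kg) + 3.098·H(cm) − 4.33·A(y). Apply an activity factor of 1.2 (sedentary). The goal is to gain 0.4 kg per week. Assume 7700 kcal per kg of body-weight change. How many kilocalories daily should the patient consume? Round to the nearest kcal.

Harris-Benedict: BMR = 447.593 + 9.247(121) + 3.098(197) − 4.33(63) = 1903.996 kcal/day.
TEE = 1903.996 × 1.2 = 2284.7952 kcal/day.
Required daily surplus = 0.4 × 7700 ÷ 7 = 440 kcal/day.
Target intake = 2284.7952 + 440 = 2724.7952 kcal/day.

2725 kilocalories daily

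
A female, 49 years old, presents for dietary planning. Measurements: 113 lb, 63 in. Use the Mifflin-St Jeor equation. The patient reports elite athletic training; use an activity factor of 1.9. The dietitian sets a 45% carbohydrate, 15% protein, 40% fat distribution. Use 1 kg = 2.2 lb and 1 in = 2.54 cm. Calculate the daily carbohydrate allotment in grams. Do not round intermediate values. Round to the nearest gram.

237 g/day

Convert to metric: weight = 113 ÷ 2.2 = 51.3636 kg; height = 63 × 2.54 = 160.02 cm.
Mifflin-St Jeor (female): BMR = 10(51.3636) + 6.25(160.02) − 5(49) − 161 = 513.6364 + 1000.125 − 245 − 161 = 1107.7614 kcal/day.
TEE = 1107.7614 × 1.9 = 2104.7466 kcal/day.
Carbohydrate energy = 45% × 2104.7466 = 947.136 kcal.
Carbohydrate = 947.136 ÷ 4 kcal/g = 236.784 g.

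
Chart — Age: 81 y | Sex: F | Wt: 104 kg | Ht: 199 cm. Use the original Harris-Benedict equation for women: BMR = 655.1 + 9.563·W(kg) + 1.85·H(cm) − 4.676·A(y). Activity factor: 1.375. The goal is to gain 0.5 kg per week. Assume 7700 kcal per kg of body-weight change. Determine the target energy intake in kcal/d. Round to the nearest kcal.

2804 kcal/d

Harris-Benedict: BMR = 655.1 + 9.563(104) + 1.85(199) − 4.676(81) = 1639.046 kcal/day.
TEE = 1639.046 × 1.375 = 2253.6883 kcal/day.
Required daily surplus = 0.5 × 7700 ÷ 7 = 550 kcal/day.
Target intake = 2253.6883 + 550 = 2803.6883 kcal/day.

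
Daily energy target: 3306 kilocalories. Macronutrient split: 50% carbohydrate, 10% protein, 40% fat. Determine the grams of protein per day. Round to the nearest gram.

83 g/day

Protein energy = 10% × 3306 = 330.6 kcal.
At 4 kcal/g: 330.6 ÷ 4 = 82.65 g.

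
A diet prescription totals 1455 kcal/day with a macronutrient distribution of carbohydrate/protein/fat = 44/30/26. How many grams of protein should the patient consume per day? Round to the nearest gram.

109 g/day

Protein energy = 30% × 1455 = 436.5 kcal.
At 4 kcal/g: 436.5 ÷ 4 = 109.125 g.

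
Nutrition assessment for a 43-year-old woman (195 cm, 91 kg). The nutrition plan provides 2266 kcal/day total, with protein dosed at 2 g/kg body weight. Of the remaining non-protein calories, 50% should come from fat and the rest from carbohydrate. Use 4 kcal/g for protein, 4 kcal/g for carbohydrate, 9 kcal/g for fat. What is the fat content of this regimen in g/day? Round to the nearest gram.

85 g/day

Protein = 2 × 91 = 182 g → 182 × 4 = 728 kcal.
Non-protein calories = 2266 − 728 = 1538 kcal.
Fat: 50% × 1538 = 769 kcal; carbohydrate: 769 kcal.
Fat: 769 kcal ÷ 9 kcal/g = 85.4444 g.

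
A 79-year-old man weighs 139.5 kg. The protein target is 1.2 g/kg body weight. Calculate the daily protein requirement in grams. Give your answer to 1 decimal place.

Protein = 1.2 g/kg × 139.5 kg = 167.4 g/day.

167.4 g/day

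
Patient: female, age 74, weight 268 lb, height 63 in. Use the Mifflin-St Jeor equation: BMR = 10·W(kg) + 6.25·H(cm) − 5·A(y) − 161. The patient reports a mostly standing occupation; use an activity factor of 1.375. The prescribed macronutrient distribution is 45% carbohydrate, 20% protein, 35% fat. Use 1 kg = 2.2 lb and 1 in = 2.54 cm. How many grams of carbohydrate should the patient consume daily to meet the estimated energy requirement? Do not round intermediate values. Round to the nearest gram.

Convert to metric: weight = 268 ÷ 2.2 = 121.8182 kg; height = 63 × 2.54 = 160.02 cm.
Mifflin-St Jeor (female): BMR = 10(121.8182) + 6.25(160.02) − 5(74) − 161 = 1218.1818 + 1000.125 − 370 − 161 = 1687.3068 kcal/day.
TEE = 1687.3068 × 1.375 = 2320.0469 kcal/day.
Carbohydrate energy = 45% × 2320.0469 = 1044.0211 kcal.
Carbohydrate = 1044.0211 ÷ 4 kcal/g = 261.0053 g.

261 g/day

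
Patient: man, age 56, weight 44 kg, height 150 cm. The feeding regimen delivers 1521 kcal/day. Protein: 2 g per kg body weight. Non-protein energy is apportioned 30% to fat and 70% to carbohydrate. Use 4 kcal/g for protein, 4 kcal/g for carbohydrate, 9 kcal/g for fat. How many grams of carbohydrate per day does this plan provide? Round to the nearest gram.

Protein = 2 × 44 = 88 g → 88 × 4 = 352 kcal.
Non-protein calories = 1521 − 352 = 1169 kcal.
Fat: 30% × 1169 = 350.7 kcal; carbohydrate: 818.3 kcal.
Carbohydrate: 818.3 kcal ÷ 4 kcal/g = 204.575 g.

205 g/day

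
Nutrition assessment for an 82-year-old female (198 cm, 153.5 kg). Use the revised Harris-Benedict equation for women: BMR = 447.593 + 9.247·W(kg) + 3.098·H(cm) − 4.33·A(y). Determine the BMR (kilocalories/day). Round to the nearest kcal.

Harris-Benedict: BMR = 447.593 + 9.247(153.5) + 3.098(198) − 4.33(82) = 2125.3515 kcal/day.

2125 kilocalories/day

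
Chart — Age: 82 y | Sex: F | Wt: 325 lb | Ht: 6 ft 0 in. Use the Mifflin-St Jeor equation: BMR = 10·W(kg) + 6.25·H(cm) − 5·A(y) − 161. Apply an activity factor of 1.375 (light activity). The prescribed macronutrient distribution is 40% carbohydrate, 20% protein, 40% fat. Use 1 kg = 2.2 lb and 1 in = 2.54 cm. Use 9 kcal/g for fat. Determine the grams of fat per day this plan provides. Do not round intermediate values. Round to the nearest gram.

125 g/day

Convert to metric: weight = 325 ÷ 2.2 = 147.7273 kg; height = (6×12 + 0) × 2.54 = 72 × 2.54 = 182.88 cm.
Mifflin-St Jeor (female): BMR = 10(147.7273) + 6.25(182.88) − 5(82) − 161 = 1477.2727 + 1143 − 410 − 161 = 2049.2727 kcal/day.
TEE = 2049.2727 × 1.375 = 2817.75 kcal/day.
Fat energy = 40% × 2817.75 = 1127.1 kcal.
Fat = 1127.1 ÷ 9 kcal/g = 125.2333 g.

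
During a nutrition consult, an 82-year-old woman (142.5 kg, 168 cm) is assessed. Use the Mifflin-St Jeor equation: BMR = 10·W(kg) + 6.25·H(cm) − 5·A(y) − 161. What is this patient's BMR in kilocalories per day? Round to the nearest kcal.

1904 kilocalories per day

Mifflin-St Jeor (female): BMR = 10(142.5) + 6.25(168) − 5(82) − 161 = 1425 + 1050 − 410 − 161 = 1904 kcal/day.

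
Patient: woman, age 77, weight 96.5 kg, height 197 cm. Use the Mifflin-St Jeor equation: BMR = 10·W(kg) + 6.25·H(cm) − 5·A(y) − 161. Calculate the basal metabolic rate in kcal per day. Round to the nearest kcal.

1650 kcal per day

Mifflin-St Jeor (female): BMR = 10(96.5) + 6.25(197) − 5(77) − 161 = 965 + 1231.25 − 385 − 161 = 1650.25 kcal/day.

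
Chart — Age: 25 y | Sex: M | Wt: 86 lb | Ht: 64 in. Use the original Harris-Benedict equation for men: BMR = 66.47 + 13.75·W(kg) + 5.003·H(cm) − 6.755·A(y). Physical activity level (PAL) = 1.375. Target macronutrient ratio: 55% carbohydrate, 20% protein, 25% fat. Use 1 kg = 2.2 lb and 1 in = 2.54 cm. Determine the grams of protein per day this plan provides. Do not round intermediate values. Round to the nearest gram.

86 g/day

Convert to metric: weight = 86 ÷ 2.2 = 39.0909 kg; height = 64 × 2.54 = 162.56 cm.
Harris-Benedict: BMR = 66.47 + 13.75(39.0909) + 5.003(162.56) − 6.755(25) = 1248.3827 kcal/day.
TEE = 1248.3827 × 1.375 = 1716.5262 kcal/day.
Protein energy = 20% × 1716.5262 = 343.3052 kcal.
Protein = 343.3052 ÷ 4 kcal/g = 85.8263 g.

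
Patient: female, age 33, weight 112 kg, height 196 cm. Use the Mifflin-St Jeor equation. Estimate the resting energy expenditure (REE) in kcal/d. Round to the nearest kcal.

2019 kcal/d

Mifflin-St Jeor (female): BMR = 10(112) + 6.25(196) − 5(33) − 161 = 1120 + 1225 − 165 − 161 = 2019 kcal/day.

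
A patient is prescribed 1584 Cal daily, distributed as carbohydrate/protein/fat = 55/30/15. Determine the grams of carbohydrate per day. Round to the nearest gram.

Carbohydrate energy = 55% × 1584 = 871.2 kcal.
At 4 kcal/g: 871.2 ÷ 4 = 217.8 g.

218 g/day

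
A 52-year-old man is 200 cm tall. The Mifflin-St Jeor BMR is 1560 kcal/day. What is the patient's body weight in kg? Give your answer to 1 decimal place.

1560 = 10·W + 6.25(200) − 5(52) + 5
10·W = 1560 − 995 = 565, so W = 56.5 kg.

56.5 kg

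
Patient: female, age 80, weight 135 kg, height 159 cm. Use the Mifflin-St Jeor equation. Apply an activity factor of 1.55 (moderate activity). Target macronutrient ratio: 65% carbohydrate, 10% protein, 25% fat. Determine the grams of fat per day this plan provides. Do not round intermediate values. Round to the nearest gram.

Mifflin-St Jeor (female): BMR = 10(135) + 6.25(159) − 5(80) − 161 = 1350 + 993.75 − 400 − 161 = 1782.75 kcal/day.
TEE = 1782.75 × 1.55 = 2763.2625 kcal/day.
Fat energy = 25% × 2763.2625 = 690.8156 kcal.
Fat = 690.8156 ÷ 9 kcal/g = 76.7573 g.

77 g/day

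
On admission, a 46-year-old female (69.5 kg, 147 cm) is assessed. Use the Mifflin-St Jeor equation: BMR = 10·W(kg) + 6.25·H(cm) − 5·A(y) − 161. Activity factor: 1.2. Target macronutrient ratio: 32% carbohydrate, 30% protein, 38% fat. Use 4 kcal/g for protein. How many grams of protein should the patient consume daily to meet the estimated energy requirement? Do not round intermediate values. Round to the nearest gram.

Mifflin-St Jeor (female): BMR = 10(69.5) + 6.25(147) − 5(46) − 161 = 695 + 918.75 − 230 − 161 = 1222.75 kcal/day.
TEE = 1222.75 × 1.2 = 1467.3 kcal/day.
Protein energy = 30% × 1467.3 = 440.19 kcal.
Protein = 440.19 ÷ 4 kcal/g = 110.0475 g.

110 g/day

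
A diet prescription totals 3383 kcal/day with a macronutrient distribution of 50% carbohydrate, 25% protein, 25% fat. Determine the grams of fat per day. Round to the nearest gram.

Fat energy = 25% × 3383 = 845.75 kcal.
At 9 kcal/g: 845.75 ÷ 9 = 93.9722 g.

94 g/day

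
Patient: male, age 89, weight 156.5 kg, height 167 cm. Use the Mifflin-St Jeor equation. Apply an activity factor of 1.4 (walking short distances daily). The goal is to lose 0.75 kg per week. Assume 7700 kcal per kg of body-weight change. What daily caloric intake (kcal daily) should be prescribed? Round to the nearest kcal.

Mifflin-St Jeor (male): BMR = 10(156.5) + 6.25(167) − 5(89) + 5 = 1565 + 1043.75 − 445 + 5 = 2168.75 kcal/day.
TEE = 2168.75 × 1.4 = 3036.25 kcal/day.
Required daily deficit = 0.75 × 7700 ÷ 7 = 825 kcal/day.
Target intake = 3036.25 − 825 = 2211.25 kcal/day.

2211 kcal daily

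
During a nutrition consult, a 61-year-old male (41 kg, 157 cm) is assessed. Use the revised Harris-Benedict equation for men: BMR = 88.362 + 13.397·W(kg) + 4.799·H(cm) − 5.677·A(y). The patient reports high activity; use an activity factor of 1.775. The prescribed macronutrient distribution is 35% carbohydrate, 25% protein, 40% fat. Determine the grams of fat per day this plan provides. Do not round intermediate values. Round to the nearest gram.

82 g/day

Harris-Benedict: BMR = 88.362 + 13.397(41) + 4.799(157) − 5.677(61) = 1044.785 kcal/day.
TEE = 1044.785 × 1.775 = 1854.4934 kcal/day.
Fat energy = 40% × 1854.4934 = 741.7974 kcal.
Fat = 741.7974 ÷ 9 kcal/g = 82.4219 g.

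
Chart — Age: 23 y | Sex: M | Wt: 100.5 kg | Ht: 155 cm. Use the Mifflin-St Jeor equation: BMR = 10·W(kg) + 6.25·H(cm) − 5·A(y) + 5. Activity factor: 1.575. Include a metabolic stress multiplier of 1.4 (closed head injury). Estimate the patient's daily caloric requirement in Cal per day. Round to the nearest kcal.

Mifflin-St Jeor (male): BMR = 10(100.5) + 6.25(155) − 5(23) + 5 = 1005 + 968.75 − 115 + 5 = 1863.75 kcal/day.
TEE = BMR × activity factor = 1863.75 × 1.575 = 2935.4063 kcal/day.
Apply stress factor: 2935.4063 × 1.4 = 4109.5688 kcal/day.

4110 Cal per day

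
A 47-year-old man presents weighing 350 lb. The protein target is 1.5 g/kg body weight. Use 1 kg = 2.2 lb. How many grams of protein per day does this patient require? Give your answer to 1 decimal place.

Weight in kg = 350 ÷ 2.2 = 159.0909 kg.
Protein = 1.5 g/kg × 159.0909 kg = 238.6364 g/day.

238.6 g/day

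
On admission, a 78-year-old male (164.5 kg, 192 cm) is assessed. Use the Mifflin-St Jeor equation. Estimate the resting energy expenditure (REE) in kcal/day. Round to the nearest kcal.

2460 kcal/day

Mifflin-St Jeor (male): BMR = 10(164.5) + 6.25(192) − 5(78) + 5 = 1645 + 1200 − 390 + 5 = 2460 kcal/day.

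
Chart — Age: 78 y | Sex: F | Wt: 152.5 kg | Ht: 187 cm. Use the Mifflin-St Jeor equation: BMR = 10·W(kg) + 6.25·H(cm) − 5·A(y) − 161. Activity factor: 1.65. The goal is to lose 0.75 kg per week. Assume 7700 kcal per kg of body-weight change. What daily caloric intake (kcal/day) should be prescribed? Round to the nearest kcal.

2711 kcal/day

Mifflin-St Jeor (female): BMR = 10(152.5) + 6.25(187) − 5(78) − 161 = 1525 + 1168.75 − 390 − 161 = 2142.75 kcal/day.
TEE = 2142.75 × 1.65 = 3535.5375 kcal/day.
Required daily deficit = 0.75 × 7700 ÷ 7 = 825 kcal/day.
Target intake = 3535.5375 − 825 = 2710.5375 kcal/day.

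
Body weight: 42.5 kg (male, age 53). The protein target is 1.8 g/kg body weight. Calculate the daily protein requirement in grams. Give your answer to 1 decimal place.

76.5 g/day

Protein = 1.8 g/kg × 42.5 kg = 76.5 g/day.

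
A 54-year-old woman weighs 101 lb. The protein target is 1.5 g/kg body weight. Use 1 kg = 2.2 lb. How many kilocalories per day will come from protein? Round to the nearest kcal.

Weight in kg = 101 ÷ 2.2 = 45.9091 kg.
Protein = 1.5 g/kg × 45.9091 kg = 68.8636 g/day.
Protein energy = 68.8636 g × 4 kcal/g = 275.4545 kcal/day.

275 kcal/day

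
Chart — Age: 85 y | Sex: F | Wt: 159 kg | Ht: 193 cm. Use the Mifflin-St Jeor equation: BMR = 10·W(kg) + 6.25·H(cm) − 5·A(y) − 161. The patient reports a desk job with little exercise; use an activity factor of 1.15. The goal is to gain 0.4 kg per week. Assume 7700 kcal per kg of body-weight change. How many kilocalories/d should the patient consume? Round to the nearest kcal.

Mifflin-St Jeor (female): BMR = 10(159) + 6.25(193) − 5(85) − 161 = 1590 + 1206.25 − 425 − 161 = 2210.25 kcal/day.
TEE = 2210.25 × 1.15 = 2541.7875 kcal/day.
Required daily surplus = 0.4 × 7700 ÷ 7 = 440 kcal/day.
Target intake = 2541.7875 + 440 = 2981.7875 kcal/day.

2982 kilocalories/d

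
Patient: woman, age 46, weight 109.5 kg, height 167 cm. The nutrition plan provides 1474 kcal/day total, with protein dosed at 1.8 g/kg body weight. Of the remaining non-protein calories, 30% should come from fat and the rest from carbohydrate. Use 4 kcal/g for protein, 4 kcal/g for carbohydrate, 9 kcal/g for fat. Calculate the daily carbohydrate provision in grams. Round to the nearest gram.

120 g/day

Protein = 1.8 × 109.5 = 197.1 g → 197.1 × 4 = 788.4 kcal.
Non-protein calories = 1474 − 788.4 = 685.6 kcal.
Fat: 30% × 685.6 = 205.68 kcal; carbohydrate: 479.92 kcal.
Carbohydrate: 479.92 kcal ÷ 4 kcal/g = 119.98 g.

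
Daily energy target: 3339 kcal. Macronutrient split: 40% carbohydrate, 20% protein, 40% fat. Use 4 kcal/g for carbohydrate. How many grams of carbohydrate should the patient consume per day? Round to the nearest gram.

Carbohydrate energy = 40% × 3339 = 1335.6 kcal.
At 4 kcal/g: 1335.6 ÷ 4 = 333.9 g.

334 g/day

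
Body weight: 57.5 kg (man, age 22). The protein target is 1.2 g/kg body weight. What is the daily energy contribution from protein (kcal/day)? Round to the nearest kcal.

276 kcal/day

Protein = 1.2 g/kg × 57.5 kg = 69 g/day.
Protein energy = 69 g × 4 kcal/g = 276 kcal/day.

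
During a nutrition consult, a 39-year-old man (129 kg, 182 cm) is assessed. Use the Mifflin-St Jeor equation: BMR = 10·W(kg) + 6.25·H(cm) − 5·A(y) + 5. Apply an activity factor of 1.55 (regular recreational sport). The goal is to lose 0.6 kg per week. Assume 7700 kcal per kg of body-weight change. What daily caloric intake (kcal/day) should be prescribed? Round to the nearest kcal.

Mifflin-St Jeor (male): BMR = 10(129) + 6.25(182) − 5(39) + 5 = 1290 + 1137.5 − 195 + 5 = 2237.5 kcal/day.
TEE = 2237.5 × 1.55 = 3468.125 kcal/day.
Required daily deficit = 0.6 × 7700 ÷ 7 = 660 kcal/day.
Target intake = 3468.125 − 660 = 2808.125 kcal/day.

2808 kcal/day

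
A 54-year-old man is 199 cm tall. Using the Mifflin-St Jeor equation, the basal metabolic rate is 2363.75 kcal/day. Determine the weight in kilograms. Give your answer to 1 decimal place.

138.5 kg

2363.75 = 10·W + 6.25(199) − 5(54) + 5
10·W = 2363.75 − 978.75 = 1385, so W = 138.5 kg.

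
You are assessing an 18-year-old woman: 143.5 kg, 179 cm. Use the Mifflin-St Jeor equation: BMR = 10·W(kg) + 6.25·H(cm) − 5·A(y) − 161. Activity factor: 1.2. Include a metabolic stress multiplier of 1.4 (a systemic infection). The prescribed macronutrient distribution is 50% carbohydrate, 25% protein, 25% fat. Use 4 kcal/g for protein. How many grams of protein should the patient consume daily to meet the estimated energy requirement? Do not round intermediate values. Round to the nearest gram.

Mifflin-St Jeor (female): BMR = 10(143.5) + 6.25(179) − 5(18) − 161 = 1435 + 1118.75 − 90 − 161 = 2302.75 kcal/day.
TEE = 2302.75 × 1.2 = 2763.3 kcal/day.
With stress factor 1.4: 2763.3 × 1.4 = 3868.62 kcal/day.
Protein energy = 25% × 3868.62 = 967.155 kcal.
Protein = 967.155 ÷ 4 kcal/g = 241.7888 g.

242 g/day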